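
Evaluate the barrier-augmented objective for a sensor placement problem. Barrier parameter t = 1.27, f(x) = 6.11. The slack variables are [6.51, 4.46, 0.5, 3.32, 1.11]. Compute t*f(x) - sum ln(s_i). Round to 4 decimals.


Step 1: Compute log-barrier.
ln values: [1.8733, 1.4951, -0.6931, 1.2, 0.1044]
phi = -(1.8733 + 1.4951 - 0.6931 + 1.2 + 0.1044) = -3.9797
Step 2: Compute augmented objective.
t*f(x) = 1.27*6.11 = 7.7597
Total = 7.7597 - 3.9797 = 3.78


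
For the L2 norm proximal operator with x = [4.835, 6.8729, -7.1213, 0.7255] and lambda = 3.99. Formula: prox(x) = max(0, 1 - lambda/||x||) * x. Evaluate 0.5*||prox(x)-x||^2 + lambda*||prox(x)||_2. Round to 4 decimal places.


Step 1: Compute ||x||.
||x|| = 11.0387
Step 2: Compute scaling factor.
scale = max(0, 1 - 3.99/11.0387) = 0.6385
Step 3: prox(x) = [3.0874, 4.3887, -4.5473, 0.4633]
||prox(x)|| = 7.0487
Step 4: Proximal objective.
0.5*||prox-x||^2 = 7.9601
lambda*||prox|| = 28.1243
Total = 36.0844


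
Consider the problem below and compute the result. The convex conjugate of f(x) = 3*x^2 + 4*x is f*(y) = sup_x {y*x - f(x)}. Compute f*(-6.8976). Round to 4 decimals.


f*(y) = sup_x {y*x - a*x^2 - b*x} = sup_x {(y-b)*x - a*x^2}
FOC: (y - b) - 2a*x = 0 => x* = (y - b)/(2a)
x* = (-6.8976 - 4)/(2*3) = -1.8163
f*(-6.8976) = (y-b)^2/(4a) = (-6.8976 - 4)^2/(4*3)
= 118.7577/12 = 9.8965


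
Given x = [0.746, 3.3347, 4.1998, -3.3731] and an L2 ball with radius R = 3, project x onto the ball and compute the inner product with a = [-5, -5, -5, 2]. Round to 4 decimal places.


Step 1: Compute ||x|| (intermediates to 6 decimals).
||x|| = sqrt(0.746^2 + 3.3347^2 + 4.1998^2 + (-3.3731)^2) = 6.379096
Step 2: Project.
Since ||x|| > R, scale = R/||x|| = 3/6.379096 = 0.470286, proj(x) = scale * x
proj(x) = [0.350833, 1.568263, 1.975107, -1.586322]
Step 3: Dot product.
a^T * proj(x) = -5*0.350833 - 5*1.568263 - 5*1.975107 + 2*(-1.586322) = -22.6437


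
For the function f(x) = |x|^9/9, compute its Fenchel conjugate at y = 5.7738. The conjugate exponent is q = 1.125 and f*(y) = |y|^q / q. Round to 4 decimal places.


The conjugate exponent q satisfies 1/p + 1/q = 1.
p = 9, so q = 9/(9 - 1) = 1.125
|y|^q = 5.7738^1.125 = 7.1886
f*(5.7738) = 7.1886 / 1.125 = 6.3899


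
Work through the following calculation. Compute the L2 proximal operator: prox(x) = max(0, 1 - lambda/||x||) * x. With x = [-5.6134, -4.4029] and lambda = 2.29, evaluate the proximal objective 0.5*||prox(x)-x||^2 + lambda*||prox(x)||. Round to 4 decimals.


Step 1: Compute ||x||.
||x|| = 7.1341
Step 2: Compute scaling factor.
scale = max(0, 1 - 2.29/7.1341) = 0.679
Step 3: prox(x) = [-3.8115, -2.9896]
||prox(x)|| = 4.8441
Step 4: Proximal objective.
0.5*||prox-x||^2 = 2.6221
lambda*||prox|| = 11.093
Total = 13.7151


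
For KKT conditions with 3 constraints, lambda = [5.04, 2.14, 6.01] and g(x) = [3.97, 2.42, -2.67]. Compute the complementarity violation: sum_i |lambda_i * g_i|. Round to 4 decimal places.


KKT complementary slackness check:
lambda_1 * g_1 = 5.04 * 3.97 = 20.0088
lambda_2 * g_2 = 2.14 * 2.42 = 5.1788
lambda_3 * g_3 = 6.01 * -2.67 = -16.0467
Total violation = 20.0088 + 5.1788 + 16.0467 = 41.2343


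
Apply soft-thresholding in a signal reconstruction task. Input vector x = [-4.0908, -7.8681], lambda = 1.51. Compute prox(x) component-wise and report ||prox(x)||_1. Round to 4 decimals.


Soft-thresholding with lambda = 1.51:
prox(-4.0908) = sign(-4.0908)*max(|-4.0908| - 1.51, 0) = -2.5808
prox(-7.8681) = sign(-7.8681)*max(|-7.8681| - 1.51, 0) = -6.3581
prox(x) = [-2.5808, -6.3581]
||prox(x)||_1 = 2.5808 + 6.3581 = 8.9389


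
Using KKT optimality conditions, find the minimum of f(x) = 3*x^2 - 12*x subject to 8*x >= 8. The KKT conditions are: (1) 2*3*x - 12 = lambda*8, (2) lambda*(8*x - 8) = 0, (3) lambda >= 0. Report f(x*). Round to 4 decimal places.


Step 1: Try lambda = 0 (constraint inactive).
Stationarity: 2*3*x - 12 = 0
x* = 12/(2*3) = 2.0
Check constraint: 8*2.0 = 16.0 >= 8 -- satisfied.
Step 2: Compute optimal value.
f(x*) = 3*2.0^2 - 12*2.0 = -12.0


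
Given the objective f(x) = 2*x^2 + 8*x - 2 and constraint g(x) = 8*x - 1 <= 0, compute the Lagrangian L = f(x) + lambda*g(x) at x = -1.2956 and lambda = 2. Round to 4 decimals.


Step 1: Evaluate f(x).
f(-1.2956) = 2*(-1.2956)^2 + 8*(-1.2956) - 2 = -9.0076
Step 2: Evaluate g(x).
g(-1.2956) = 8*-1.2956 - 1 = -11.3648
Step 3: Compute Lagrangian.
L = -9.0076 + 2*-11.3648 = -31.7372


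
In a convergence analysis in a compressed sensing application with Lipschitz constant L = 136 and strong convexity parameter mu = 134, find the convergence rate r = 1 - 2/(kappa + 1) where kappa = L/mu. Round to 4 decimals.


Step 1: Compute the condition number.
kappa = L/mu = 136/134 = 1.0149
Step 2: Compute the convergence rate.
r = 1 - 2/(kappa + 1) = 1 - 2*mu/(L + mu) = (L - mu)/(L + mu) = 2/270 = 0.0074


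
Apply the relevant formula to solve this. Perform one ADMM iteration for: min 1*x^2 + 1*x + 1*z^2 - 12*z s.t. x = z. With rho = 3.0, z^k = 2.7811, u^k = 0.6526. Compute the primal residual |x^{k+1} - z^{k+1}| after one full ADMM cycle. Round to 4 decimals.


ADMM iteration with rho = 3.0, z^k = 2.7811, u^k = 0.6526
Step 1: x-update.
Minimize 1*x^2 + 1*x + (3.0/2)*(x - 2.7811 + 0.6526)^2
FOC: (2*1 + 3.0)*x = -1 + 3.0*(2.7811 - 0.6526)
x^{k+1} = 1.0771
Step 2: z-update.
Minimize 1*z^2 - 12*z + (3.0/2)*(1.0771 - z + 0.6526)^2
FOC: (2*1 + 3.0)*z = 12 + 3.0*(1.0771 + 0.6526)
z^{k+1} = 3.4378
Step 3: u-update.
u^{k+1} = 0.6526 + 1.0771 - 3.4378 = -1.7081
Step 4: Primal residual = |1.0771 - 3.4378| = 2.3607


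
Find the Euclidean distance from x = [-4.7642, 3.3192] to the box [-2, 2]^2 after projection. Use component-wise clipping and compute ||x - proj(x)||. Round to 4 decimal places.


Project each component onto [-2, 2].
clip(-4.7642) = -2.0, clip(3.3192) = 2.0
Projection = [-2.0, 2.0]
Squared diffs: [7.6408, 1.7403]
Distance = sqrt(9.3811) = 3.0629


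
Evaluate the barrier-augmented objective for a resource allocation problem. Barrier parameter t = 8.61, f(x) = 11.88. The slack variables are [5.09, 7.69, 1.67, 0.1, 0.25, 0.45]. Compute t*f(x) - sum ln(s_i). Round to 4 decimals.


Step 1: Compute log-barrier.
ln values: [1.6273, 2.0399, 0.5128, -2.3026, -1.3863, -0.7985]
phi = -(1.6273 + 2.0399 + 0.5128 - 2.3026 - 1.3863 - 0.7985) = 0.3074
Step 2: Compute augmented objective.
t*f(x) = 8.61*11.88 = 102.2868
Total = 102.2868 + 0.3074 = 102.5942


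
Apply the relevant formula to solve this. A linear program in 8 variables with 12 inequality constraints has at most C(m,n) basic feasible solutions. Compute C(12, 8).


Each vertex corresponds to some choice of n active constraints out of m, so the number of vertices is at most C(m, n) = m! / (n!(m-n)!).
m = 12, n = 8
Numerator: 12 * 11 * 10 * 9 * 8 * 7 * 6 * 5
Denominator: 8! = 40320
C(12, 8) = 495


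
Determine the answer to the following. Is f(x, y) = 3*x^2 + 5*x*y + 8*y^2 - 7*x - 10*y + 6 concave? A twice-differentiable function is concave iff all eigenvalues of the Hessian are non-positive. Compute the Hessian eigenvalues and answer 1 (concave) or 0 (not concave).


The Hessian of f(x,y) = 3*x^2 + 5*x*y + 8*y^2 - 7*x - 10*y + 6 is:
H = [[6, 5], [5, 16]]
Trace = 6 + 16 = 22
Determinant = 6*16 - (5)^2 = 71
Discriminant = (22)^2 - 4*71 = 200.0
Eigenvalues: lambda_1 = 3.9289, lambda_2 = 18.0711
The function is not concave.

0


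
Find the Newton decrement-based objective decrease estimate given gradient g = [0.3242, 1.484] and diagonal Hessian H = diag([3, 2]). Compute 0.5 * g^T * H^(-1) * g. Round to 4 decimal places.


Step 1: H is diagonal, so H^(-1) * g = [0.1081, 0.742].
Step 2: g^T H^(-1) g = sum_i g_i^2 / H_ii
  = (0.3242)^2/3 + (1.484)^2/2
  = 0.035 + 1.1011 = 1.1362
Step 3: Objective decrease = 0.5 * g^T H^(-1) g = 0.5681


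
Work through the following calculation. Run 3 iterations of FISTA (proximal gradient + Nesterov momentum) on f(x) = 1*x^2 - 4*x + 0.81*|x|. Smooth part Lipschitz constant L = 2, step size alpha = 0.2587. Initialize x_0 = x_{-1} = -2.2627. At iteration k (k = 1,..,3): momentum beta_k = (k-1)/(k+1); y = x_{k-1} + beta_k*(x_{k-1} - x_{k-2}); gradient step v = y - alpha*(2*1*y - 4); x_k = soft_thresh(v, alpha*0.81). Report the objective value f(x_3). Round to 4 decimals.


FISTA on f(x) = 1*x^2 - 4*x + 0.81*|x|
L = 2, alpha = 0.2587
Iteration 1: beta = 0.0, y = -2.2627 + 0.0*(-2.2627 + 2.2627) = -2.2627
  grad(y) = -8.5254, v = y - alpha*grad = -0.0572
  prox(v) = soft_thresh(-0.0572, 0.2095) = 0.0
Iteration 2: beta = 0.3333, y = 0.0 + 0.3333*(0.0 + 2.2627) = 0.7542
  grad(y) = -2.4915, v = y - alpha*grad = 1.3988
  prox(v) = soft_thresh(1.3988, 0.2095) = 1.1892
Iteration 3: beta = 0.5, y = 1.1892 + 0.5*(1.1892 - 0.0) = 1.7839
  grad(y) = -0.4323, v = y - alpha*grad = 1.8957
  prox(v) = soft_thresh(1.8957, 0.2095) = 1.6861
f(x_3) = 1*1.6861^2 - 4*1.6861 + 0.81*|1.6861| = -2.5357


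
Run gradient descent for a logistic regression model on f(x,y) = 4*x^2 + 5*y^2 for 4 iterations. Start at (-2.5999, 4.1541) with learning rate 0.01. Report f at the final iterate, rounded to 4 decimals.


Gradient descent on f(x,y) = 4*x^2 + 5*y^2.
Starting point: (-2.5999, 4.1541), alpha = 0.01
Step 1: grad_x = 2*4*-2.5999 = -20.7992, grad_y = 2*5*4.1541 = 41.541
  x_1 = -2.5999 - 0.01*-20.7992 = -2.3919
  y_1 = 4.1541 - 0.01*41.541 = 3.7387
Step 2: grad_x = 2*4*-2.3919 = -19.1353, grad_y = 2*5*3.7387 = 37.3869
  x_2 = -2.3919 - 0.01*-19.1353 = -2.2006
  y_2 = 3.7387 - 0.01*37.3869 = 3.3648
Step 3: grad_x = 2*4*-2.2006 = -17.6044, grad_y = 2*5*3.3648 = 33.6482
  x_3 = -2.2006 - 0.01*-17.6044 = -2.0245
  y_3 = 3.3648 - 0.01*33.6482 = 3.0283
Step 4: grad_x = 2*4*-2.0245 = -16.1961, grad_y = 2*5*3.0283 = 30.2834
  x_4 = -2.0245 - 0.01*-16.1961 = -1.8626
  y_4 = 3.0283 - 0.01*30.2834 = 2.7255
f(-1.8626, 2.7255) = 4*(-1.8626)^2 + 5*2.7255^2 = 51.0183


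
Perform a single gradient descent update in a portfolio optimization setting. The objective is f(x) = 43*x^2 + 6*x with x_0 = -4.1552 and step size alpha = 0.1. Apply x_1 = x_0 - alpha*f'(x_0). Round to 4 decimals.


We compute the gradient at x_0 and apply the update.
f'(x) = 86*x + 6
f'(-4.1552) = 86*-4.1552 + 6 = -351.3472
x_1 = -4.1552 - 0.1*-351.3472 = 30.9795


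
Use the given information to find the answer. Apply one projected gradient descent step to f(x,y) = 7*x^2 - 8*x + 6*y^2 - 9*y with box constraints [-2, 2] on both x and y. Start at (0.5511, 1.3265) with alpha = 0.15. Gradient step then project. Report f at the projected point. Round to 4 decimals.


Step 1: Compute gradient at (0.5511, 1.3265).
grad_x = 2*7*0.5511 - 8 = -0.2846
grad_y = 2*6*1.3265 - 9 = 6.918
Step 2: Gradient step.
x_raw = 0.5511 - 0.15*-0.2846 = 0.5938
y_raw = 1.3265 - 0.15*6.918 = 0.2888
Step 3: Project onto [-2, 2].
x_proj = clip(0.5938) = 0.5938
y_proj = clip(0.2888) = 0.2888
Step 4: Evaluate f.
f(0.5938, 0.2888) = -4.381


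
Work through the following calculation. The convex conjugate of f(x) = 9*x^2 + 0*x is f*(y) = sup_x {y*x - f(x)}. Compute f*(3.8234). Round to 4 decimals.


f*(y) = sup_x {y*x - a*x^2 - b*x} = sup_x {(y-b)*x - a*x^2}
FOC: (y - b) - 2a*x = 0 => x* = (y - b)/(2a)
x* = (3.8234 - 0)/(2*9) = 0.2124
f*(3.8234) = (y-b)^2/(4a) = (3.8234 - 0)^2/(4*9)
= 14.6184/36 = 0.4061


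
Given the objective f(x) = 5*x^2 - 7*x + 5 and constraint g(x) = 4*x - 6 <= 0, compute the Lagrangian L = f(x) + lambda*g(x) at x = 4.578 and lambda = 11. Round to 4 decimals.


Step 1: Evaluate f(x).
f(4.578) = 5*4.578^2 - 7*4.578 + 5 = 77.7444
Step 2: Evaluate g(x).
g(4.578) = 4*4.578 - 6 = 12.312
Step 3: Compute Lagrangian.
L = 77.7444 + 11*12.312 = 213.1764


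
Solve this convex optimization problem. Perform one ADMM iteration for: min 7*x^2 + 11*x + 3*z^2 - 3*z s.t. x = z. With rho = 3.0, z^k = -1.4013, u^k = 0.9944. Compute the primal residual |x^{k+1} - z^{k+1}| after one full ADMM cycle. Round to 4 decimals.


ADMM iteration with rho = 3.0, z^k = -1.4013, u^k = 0.9944
Step 1: x-update.
Minimize 7*x^2 + 11*x + (3.0/2)*(x + 1.4013 + 0.9944)^2
FOC: (2*7 + 3.0)*x = -11 + 3.0*(-1.4013 - 0.9944)
x^{k+1} = -1.0698
Step 2: z-update.
Minimize 3*z^2 - 3*z + (3.0/2)*(-1.0698 - z + 0.9944)^2
FOC: (2*3 + 3.0)*z = 3 + 3.0*(-1.0698 + 0.9944)
z^{k+1} = 0.3082
Step 3: u-update.
u^{k+1} = 0.9944 - 1.0698 - 0.3082 = -0.3836
Step 4: Primal residual = |-1.0698 - 0.3082| = 1.378


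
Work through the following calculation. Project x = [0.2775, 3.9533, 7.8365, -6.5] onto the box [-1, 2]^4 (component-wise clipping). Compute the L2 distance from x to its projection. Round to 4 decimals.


Project each component onto [-1, 2].
clip(0.2775) = 0.2775, clip(3.9533) = 2.0, clip(7.8365) = 2.0, clip(-6.5) = -1.0
Projection = [0.2775, 2.0, 2.0, -1.0]
Squared diffs: [0.0, 3.8154, 34.0647, 30.25]
Distance = sqrt(68.1301) = 8.2541


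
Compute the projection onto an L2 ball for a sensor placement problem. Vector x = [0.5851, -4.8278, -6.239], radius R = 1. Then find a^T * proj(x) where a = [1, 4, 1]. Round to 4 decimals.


Step 1: Compute ||x|| (intermediates to 6 decimals).
||x|| = sqrt(0.5851^2 + (-4.8278)^2 + (-6.239)^2) = 7.910443
Step 2: Project.
Since ||x|| > R, scale = R/||x|| = 1/7.910443 = 0.126415, proj(x) = scale * x
proj(x) = [0.073965, -0.610306, -0.788703]
Step 3: Dot product.
a^T * proj(x) = 1*0.073965 + 4*(-0.610306) + 1*(-0.788703) = -3.156


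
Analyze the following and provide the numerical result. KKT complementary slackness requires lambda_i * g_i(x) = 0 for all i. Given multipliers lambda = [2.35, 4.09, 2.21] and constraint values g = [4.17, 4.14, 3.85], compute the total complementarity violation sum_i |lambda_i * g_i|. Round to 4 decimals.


KKT complementary slackness check:
lambda_1 * g_1 = 2.35 * 4.17 = 9.7995
lambda_2 * g_2 = 4.09 * 4.14 = 16.9326
lambda_3 * g_3 = 2.21 * 3.85 = 8.5085
Total violation = 9.7995 + 16.9326 + 8.5085 = 35.2406


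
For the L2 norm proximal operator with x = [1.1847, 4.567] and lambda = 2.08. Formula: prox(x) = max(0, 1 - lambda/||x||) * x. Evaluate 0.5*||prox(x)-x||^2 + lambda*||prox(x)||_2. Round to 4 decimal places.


Step 1: Compute ||x||.
||x|| = 4.7182
Step 2: Compute scaling factor.
scale = max(0, 1 - 2.08/4.7182) = 0.5591
Step 3: prox(x) = [0.6624, 2.5536]
||prox(x)|| = 2.6382
Step 4: Proximal objective.
0.5*||prox-x||^2 = 2.1632
lambda*||prox|| = 5.4875
Total = 7.6506


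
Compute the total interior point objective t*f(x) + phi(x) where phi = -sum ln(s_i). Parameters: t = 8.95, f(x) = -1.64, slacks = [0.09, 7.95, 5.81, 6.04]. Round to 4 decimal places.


Step 1: Compute log-barrier.
ln values: [-2.4079, 2.0732, 1.7596, 1.7984]
phi = -(-2.4079 + 2.0732 + 1.7596 + 1.7984) = -3.2232
Step 2: Compute augmented objective.
t*f(x) = 8.95*-1.64 = -14.678
Total = -14.678 - 3.2232 = -17.9012


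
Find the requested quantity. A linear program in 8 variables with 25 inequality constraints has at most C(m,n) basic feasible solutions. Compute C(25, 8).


Each vertex corresponds to some choice of n active constraints out of m, so the number of vertices is at most C(m, n) = m! / (n!(m-n)!).
m = 25, n = 8
Numerator: 25 * 24 * 23 * 22 * 21 * 20 * 19 * 18
Denominator: 8! = 40320
C(25, 8) = 1081575


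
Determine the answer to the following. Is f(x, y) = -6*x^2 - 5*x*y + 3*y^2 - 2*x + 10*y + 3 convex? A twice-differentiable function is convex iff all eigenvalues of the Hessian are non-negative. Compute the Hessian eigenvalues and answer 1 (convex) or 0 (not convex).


The Hessian of f(x,y) = -6*x^2 - 5*x*y + 3*y^2 - 2*x + 10*y + 3 is:
H = [[-12, -5], [-5, 6]]
Trace = -12 + 6 = -6
Determinant = -12*6 - (-5)^2 = -97
Discriminant = (-6)^2 - 4*-97 = 424.0
Eigenvalues: lambda_1 = -13.2956, lambda_2 = 7.2956
The function is not convex.

0


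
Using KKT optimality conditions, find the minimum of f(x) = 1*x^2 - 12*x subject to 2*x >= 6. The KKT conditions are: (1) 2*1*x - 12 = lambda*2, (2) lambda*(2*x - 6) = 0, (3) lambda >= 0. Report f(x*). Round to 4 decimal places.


Step 1: Try lambda = 0 (constraint inactive).
Stationarity: 2*1*x - 12 = 0
x* = 12/(2*1) = 6.0
Check constraint: 2*6.0 = 12.0 >= 6 -- satisfied.
Step 2: Compute optimal value.
f(x*) = 1*6.0^2 - 12*6.0 = -36.0


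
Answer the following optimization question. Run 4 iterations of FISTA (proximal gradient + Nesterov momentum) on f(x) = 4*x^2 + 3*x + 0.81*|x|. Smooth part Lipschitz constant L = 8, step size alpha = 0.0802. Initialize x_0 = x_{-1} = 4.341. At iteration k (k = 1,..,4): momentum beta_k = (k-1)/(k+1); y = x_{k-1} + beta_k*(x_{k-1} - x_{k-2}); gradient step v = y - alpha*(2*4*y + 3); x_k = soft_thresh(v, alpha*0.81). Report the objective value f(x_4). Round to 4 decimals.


FISTA on f(x) = 4*x^2 + 3*x + 0.81*|x|
L = 8, alpha = 0.0802
Iteration 1: beta = 0.0, y = 4.341 + 0.0*(4.341 - 4.341) = 4.341
  grad(y) = 37.728, v = y - alpha*grad = 1.3152
  prox(v) = soft_thresh(1.3152, 0.065) = 1.2503
Iteration 2: beta = 0.3333, y = 1.2503 + 0.3333*(1.2503 - 4.341) = 0.22
  grad(y) = 4.76, v = y - alpha*grad = -0.1618
  prox(v) = soft_thresh(-0.1618, 0.065) = -0.0968
Iteration 3: beta = 0.5, y = -0.0968 + 0.5*(-0.0968 - 1.2503) = -0.7703
  grad(y) = -3.1625, v = y - alpha*grad = -0.5167
  prox(v) = soft_thresh(-0.5167, 0.065) = -0.4517
Iteration 4: beta = 0.6, y = -0.4517 + 0.6*(-0.4517 + 0.0968) = -0.6647
  grad(y) = -2.3174, v = y - alpha*grad = -0.4788
  prox(v) = soft_thresh(-0.4788, 0.065) = -0.4139
f(x_4) = 4*(-0.4139)^2 + 3*(-0.4139) + 0.81*|-0.4139| = -0.2212


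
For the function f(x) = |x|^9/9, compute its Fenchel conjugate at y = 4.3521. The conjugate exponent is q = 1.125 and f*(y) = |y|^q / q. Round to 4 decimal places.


The conjugate exponent q satisfies 1/p + 1/q = 1.
p = 9, so q = 9/(9 - 1) = 1.125
|y|^q = 4.3521^1.125 = 5.2304
f*(4.3521) = 5.2304 / 1.125 = 4.6493


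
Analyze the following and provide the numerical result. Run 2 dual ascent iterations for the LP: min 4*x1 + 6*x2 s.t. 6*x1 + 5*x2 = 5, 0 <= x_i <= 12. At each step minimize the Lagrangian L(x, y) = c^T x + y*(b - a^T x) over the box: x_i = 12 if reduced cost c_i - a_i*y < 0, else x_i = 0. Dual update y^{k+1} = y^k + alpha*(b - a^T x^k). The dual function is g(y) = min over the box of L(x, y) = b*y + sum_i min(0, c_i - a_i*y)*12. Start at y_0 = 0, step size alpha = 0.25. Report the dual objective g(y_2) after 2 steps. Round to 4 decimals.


Dual ascent for LP: min 4*x1 + 6*x2, 6*x1 + 5*x2 = 5, 0 <= x_i <= 12
Step 1: y^k = 0.0, reduced costs: (4.0, 6.0)
  x^k = (0.0, 0.0), subgradient = b - a^T x = 5.0
  y^{k+1} = 0.0 + 0.25*5.0 = 1.25
Step 2: y^k = 1.25, reduced costs: (-3.5, -0.25)
  x^k = (12.0, 12.0), subgradient = b - a^T x = -127.0
  y^{k+1} = 1.25 + 0.25*-127.0 = -30.5
Dual objective at y_2 = -30.5: reduced costs (187.0, 158.5), box minimizer x = (0.0, 0.0)
g(y_2) = b*y + (c1 - a1*y)*x1 + (c2 - a2*y)*x2 = 5*(-30.5) + 187.0*0.0 + 158.5*0.0 = -152.5 + 0.0 + 0.0 = -152.5


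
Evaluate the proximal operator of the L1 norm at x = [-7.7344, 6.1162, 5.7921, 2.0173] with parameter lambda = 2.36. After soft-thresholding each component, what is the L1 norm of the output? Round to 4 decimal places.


Soft-thresholding with lambda = 2.36:
prox(-7.7344) = sign(-7.7344)*max(|-7.7344| - 2.36, 0) = -5.3744
prox(6.1162) = sign(6.1162)*max(|6.1162| - 2.36, 0) = 3.7562
prox(5.7921) = sign(5.7921)*max(|5.7921| - 2.36, 0) = 3.4321
prox(2.0173) = sign(2.0173)*max(|2.0173| - 2.36, 0) = 0.0
prox(x) = [-5.3744, 3.7562, 3.4321, 0.0]
||prox(x)||_1 = 5.3744 + 3.7562 + 3.4321 + 0.0 = 12.5627


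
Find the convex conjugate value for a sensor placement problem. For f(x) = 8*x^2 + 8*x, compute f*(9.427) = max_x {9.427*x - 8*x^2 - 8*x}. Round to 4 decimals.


f*(y) = sup_x {y*x - a*x^2 - b*x} = sup_x {(y-b)*x - a*x^2}
FOC: (y - b) - 2a*x = 0 => x* = (y - b)/(2a)
x* = (9.427 - 8)/(2*8) = 0.0892
f*(9.427) = (y-b)^2/(4a) = (9.427 - 8)^2/(4*8)
= 2.0363/32 = 0.0636


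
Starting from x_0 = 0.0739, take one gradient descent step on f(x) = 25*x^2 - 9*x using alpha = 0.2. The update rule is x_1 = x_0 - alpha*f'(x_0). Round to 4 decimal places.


We compute the gradient at x_0 and apply the update.
f'(x) = 50*x - 9
f'(0.0739) = 50*0.0739 - 9 = -5.305
x_1 = 0.0739 - 0.2*-5.305 = 1.1349


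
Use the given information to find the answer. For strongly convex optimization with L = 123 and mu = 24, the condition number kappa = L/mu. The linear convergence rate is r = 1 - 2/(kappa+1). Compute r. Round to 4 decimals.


Step 1: Compute the condition number.
kappa = L/mu = 123/24 = 5.125
Step 2: Compute the convergence rate.
r = 1 - 2/(kappa + 1) = 1 - 2*mu/(L + mu) = (L - mu)/(L + mu) = 99/147 = 0.6735


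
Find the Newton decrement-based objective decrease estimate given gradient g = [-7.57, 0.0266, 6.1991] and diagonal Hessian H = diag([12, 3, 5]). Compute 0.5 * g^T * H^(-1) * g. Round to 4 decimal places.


Step 1: H is diagonal, so H^(-1) * g = [-0.6308, 0.0089, 1.2398].
Step 2: g^T H^(-1) g = sum_i g_i^2 / H_ii
  = (-7.57)^2/12 + (0.0266)^2/3 + (6.1991)^2/5
  = 4.7754 + 0.0002 + 7.6858 = 12.4614
Step 3: Objective decrease = 0.5 * g^T H^(-1) g = 6.2307


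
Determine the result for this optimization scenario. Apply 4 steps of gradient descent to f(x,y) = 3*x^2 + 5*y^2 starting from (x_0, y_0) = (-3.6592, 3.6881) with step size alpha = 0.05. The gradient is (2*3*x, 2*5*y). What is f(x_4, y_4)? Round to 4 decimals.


Gradient descent on f(x,y) = 3*x^2 + 5*y^2.
Starting point: (-3.6592, 3.6881), alpha = 0.05
Step 1: grad_x = 2*3*-3.6592 = -21.9552, grad_y = 2*5*3.6881 = 36.881
  x_1 = -3.6592 - 0.05*-21.9552 = -2.5614
  y_1 = 3.6881 - 0.05*36.881 = 1.8441
Step 2: grad_x = 2*3*-2.5614 = -15.3686, grad_y = 2*5*1.8441 = 18.4405
  x_2 = -2.5614 - 0.05*-15.3686 = -1.793
  y_2 = 1.8441 - 0.05*18.4405 = 0.922
Step 3: grad_x = 2*3*-1.793 = -10.758, grad_y = 2*5*0.922 = 9.2203
  x_3 = -1.793 - 0.05*-10.758 = -1.2551
  y_3 = 0.922 - 0.05*9.2203 = 0.461
Step 4: grad_x = 2*3*-1.2551 = -7.5306, grad_y = 2*5*0.461 = 4.6101
  x_4 = -1.2551 - 0.05*-7.5306 = -0.8786
  y_4 = 0.461 - 0.05*4.6101 = 0.2305
f(-0.8786, 0.2305) = 3*(-0.8786)^2 + 5*0.2305^2 = 2.5813


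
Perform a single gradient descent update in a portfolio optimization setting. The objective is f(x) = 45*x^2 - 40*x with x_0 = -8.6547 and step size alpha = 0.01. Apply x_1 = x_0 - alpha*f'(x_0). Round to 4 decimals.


We compute the gradient at x_0 and apply the update.
f'(x) = 90*x - 40
f'(-8.6547) = 90*-8.6547 - 40 = -818.923
x_1 = -8.6547 - 0.01*-818.923 = -0.4655


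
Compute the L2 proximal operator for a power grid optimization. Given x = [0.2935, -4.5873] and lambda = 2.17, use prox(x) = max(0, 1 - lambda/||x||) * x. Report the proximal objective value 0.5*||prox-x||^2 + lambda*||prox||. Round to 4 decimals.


Step 1: Compute ||x||.
||x|| = 4.5967
Step 2: Compute scaling factor.
scale = max(0, 1 - 2.17/4.5967) = 0.5279
Step 3: prox(x) = [0.1549, -2.4217]
||prox(x)|| = 2.4267
Step 4: Proximal objective.
0.5*||prox-x||^2 = 2.3545
lambda*||prox|| = 5.2659
Total = 7.6203


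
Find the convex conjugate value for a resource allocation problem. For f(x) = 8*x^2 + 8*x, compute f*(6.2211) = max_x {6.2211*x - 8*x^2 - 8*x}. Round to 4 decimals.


f*(y) = sup_x {y*x - a*x^2 - b*x} = sup_x {(y-b)*x - a*x^2}
FOC: (y - b) - 2a*x = 0 => x* = (y - b)/(2a)
x* = (6.2211 - 8)/(2*8) = -0.1112
f*(6.2211) = (y-b)^2/(4a) = (6.2211 - 8)^2/(4*8)
= 3.1645/32 = 0.0989


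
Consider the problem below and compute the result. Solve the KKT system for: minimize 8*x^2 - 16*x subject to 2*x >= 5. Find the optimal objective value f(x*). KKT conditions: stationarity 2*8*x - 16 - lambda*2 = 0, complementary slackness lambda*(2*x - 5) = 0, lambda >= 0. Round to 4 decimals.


Step 1: Try lambda = 0 (constraint inactive).
x_unc = 16/(2*8) = 1.0
Check: 2*1.0 = 2.0 < 5 -- violated!
Step 2: Constraint must be active: 2*x = 5
x* = 5/2 = 2.5
lambda = (2*8*2.5 - 16)/2 = 12.0
Step 3: Compute optimal value.
f(x*) = 8*2.5^2 - 16*2.5 = 10.0


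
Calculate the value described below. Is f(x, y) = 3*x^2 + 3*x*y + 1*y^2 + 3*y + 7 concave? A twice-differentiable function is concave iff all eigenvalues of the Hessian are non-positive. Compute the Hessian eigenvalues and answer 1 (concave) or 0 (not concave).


The Hessian of f(x,y) = 3*x^2 + 3*x*y + 1*y^2 + 3*y + 7 is:
H = [[6, 3], [3, 2]]
Trace = 6 + 2 = 8
Determinant = 6*2 - (3)^2 = 3
Discriminant = (8)^2 - 4*3 = 52.0
Eigenvalues: lambda_1 = 0.3944, lambda_2 = 7.6056
The function is not concave.

0


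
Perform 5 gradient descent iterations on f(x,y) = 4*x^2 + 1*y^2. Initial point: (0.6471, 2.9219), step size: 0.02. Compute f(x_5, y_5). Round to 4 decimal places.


Gradient descent on f(x,y) = 4*x^2 + 1*y^2.
Starting point: (0.6471, 2.9219), alpha = 0.02
Step 1: grad_x = 2*4*0.6471 = 5.1768, grad_y = 2*1*2.9219 = 5.8438
  x_1 = 0.6471 - 0.02*5.1768 = 0.5436
  y_1 = 2.9219 - 0.02*5.8438 = 2.805
Step 2: grad_x = 2*4*0.5436 = 4.3485, grad_y = 2*1*2.805 = 5.61
  x_2 = 0.5436 - 0.02*4.3485 = 0.4566
  y_2 = 2.805 - 0.02*5.61 = 2.6928
Step 3: grad_x = 2*4*0.4566 = 3.6528, grad_y = 2*1*2.6928 = 5.3856
  x_3 = 0.4566 - 0.02*3.6528 = 0.3835
  y_3 = 2.6928 - 0.02*5.3856 = 2.5851
Step 4: grad_x = 2*4*0.3835 = 3.0683, grad_y = 2*1*2.5851 = 5.1702
  x_4 = 0.3835 - 0.02*3.0683 = 0.3222
  y_4 = 2.5851 - 0.02*5.1702 = 2.4817
Step 5: grad_x = 2*4*0.3222 = 2.5774, grad_y = 2*1*2.4817 = 4.9634
  x_5 = 0.3222 - 0.02*2.5774 = 0.2706
  y_5 = 2.4817 - 0.02*4.9634 = 2.3824
f(0.2706, 2.3824) = 4*0.2706^2 + 1*2.3824^2 = 5.969


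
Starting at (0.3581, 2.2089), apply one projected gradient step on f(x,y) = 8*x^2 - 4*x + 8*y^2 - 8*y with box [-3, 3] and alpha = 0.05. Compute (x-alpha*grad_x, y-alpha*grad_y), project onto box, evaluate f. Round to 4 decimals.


Step 1: Compute gradient at (0.3581, 2.2089).
grad_x = 2*8*0.3581 - 4 = 1.7296
grad_y = 2*8*2.2089 - 8 = 27.3424
Step 2: Gradient step.
x_raw = 0.3581 - 0.05*1.7296 = 0.2716
y_raw = 2.2089 - 0.05*27.3424 = 0.8418
Step 3: Project onto [-3, 3].
x_proj = clip(0.2716) = 0.2716
y_proj = clip(0.8418) = 0.8418
Step 4: Evaluate f.
f(0.2716, 0.8418) = -1.5618


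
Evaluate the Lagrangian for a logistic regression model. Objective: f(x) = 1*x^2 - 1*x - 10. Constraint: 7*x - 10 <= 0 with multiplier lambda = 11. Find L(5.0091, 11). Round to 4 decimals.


Step 1: Evaluate f(x).
f(5.0091) = 1*5.0091^2 - 1*5.0091 - 10 = 10.082
Step 2: Evaluate g(x).
g(5.0091) = 7*5.0091 - 10 = 25.0637
Step 3: Compute Lagrangian.
L = 10.082 + 11*25.0637 = 285.7827


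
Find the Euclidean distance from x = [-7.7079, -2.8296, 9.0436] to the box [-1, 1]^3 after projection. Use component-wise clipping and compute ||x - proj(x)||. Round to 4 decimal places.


Project each component onto [-1, 1].
clip(-7.7079) = -1.0, clip(-2.8296) = -1.0, clip(9.0436) = 1.0
Projection = [-1.0, -1.0, 1.0]
Squared diffs: [44.9959, 3.3474, 64.6995]
Distance = sqrt(113.0428) = 10.6322


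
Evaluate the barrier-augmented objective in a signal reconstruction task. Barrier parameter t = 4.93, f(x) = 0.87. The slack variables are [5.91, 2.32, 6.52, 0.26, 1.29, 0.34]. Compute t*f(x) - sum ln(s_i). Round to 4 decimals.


Step 1: Compute log-barrier.
ln values: [1.7766, 0.8416, 1.8749, -1.3471, 0.2546, -1.0788]
phi = -(1.7766 + 0.8416 + 1.8749 - 1.3471 + 0.2546 - 1.0788) = -2.3218
Step 2: Compute augmented objective.
t*f(x) = 4.93*0.87 = 4.2891
Total = 4.2891 - 2.3218 = 1.9673


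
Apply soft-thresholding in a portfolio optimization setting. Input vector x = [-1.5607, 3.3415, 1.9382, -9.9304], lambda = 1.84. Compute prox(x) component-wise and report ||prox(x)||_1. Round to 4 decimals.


Soft-thresholding with lambda = 1.84:
prox(-1.5607) = sign(-1.5607)*max(|-1.5607| - 1.84, 0) = 0.0
prox(3.3415) = sign(3.3415)*max(|3.3415| - 1.84, 0) = 1.5015
prox(1.9382) = sign(1.9382)*max(|1.9382| - 1.84, 0) = 0.0982
prox(-9.9304) = sign(-9.9304)*max(|-9.9304| - 1.84, 0) = -8.0904
prox(x) = [0.0, 1.5015, 0.0982, -8.0904]
||prox(x)||_1 = 0.0 + 1.5015 + 0.0982 + 8.0904 = 9.6901


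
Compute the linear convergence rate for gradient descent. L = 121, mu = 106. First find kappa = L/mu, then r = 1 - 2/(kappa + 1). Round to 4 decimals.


Step 1: Compute the condition number.
kappa = L/mu = 121/106 = 1.1415
Step 2: Compute the convergence rate.
r = 1 - 2/(kappa + 1) = 1 - 2*mu/(L + mu) = (L - mu)/(L + mu) = 15/227 = 0.0661


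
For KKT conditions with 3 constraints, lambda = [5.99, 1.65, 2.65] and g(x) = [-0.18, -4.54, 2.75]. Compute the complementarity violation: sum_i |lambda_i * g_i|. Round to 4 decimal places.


KKT complementary slackness check:
lambda_1 * g_1 = 5.99 * -0.18 = -1.0782
lambda_2 * g_2 = 1.65 * -4.54 = -7.491
lambda_3 * g_3 = 2.65 * 2.75 = 7.2875
Total violation = 1.0782 + 7.491 + 7.2875 = 15.8567


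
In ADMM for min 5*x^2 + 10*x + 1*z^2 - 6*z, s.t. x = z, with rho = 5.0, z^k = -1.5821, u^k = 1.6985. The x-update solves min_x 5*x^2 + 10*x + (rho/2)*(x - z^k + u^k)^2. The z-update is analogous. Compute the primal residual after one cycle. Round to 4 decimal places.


ADMM iteration with rho = 5.0, z^k = -1.5821, u^k = 1.6985
Step 1: x-update.
Minimize 5*x^2 + 10*x + (5.0/2)*(x + 1.5821 + 1.6985)^2
FOC: (2*5 + 5.0)*x = -10 + 5.0*(-1.5821 - 1.6985)
x^{k+1} = -1.7602
Step 2: z-update.
Minimize 1*z^2 - 6*z + (5.0/2)*(-1.7602 - z + 1.6985)^2
FOC: (2*1 + 5.0)*z = 6 + 5.0*(-1.7602 + 1.6985)
z^{k+1} = 0.8131
Step 3: u-update.
u^{k+1} = 1.6985 - 1.7602 - 0.8131 = -0.8748
Step 4: Primal residual = |-1.7602 - 0.8131| = 2.5733


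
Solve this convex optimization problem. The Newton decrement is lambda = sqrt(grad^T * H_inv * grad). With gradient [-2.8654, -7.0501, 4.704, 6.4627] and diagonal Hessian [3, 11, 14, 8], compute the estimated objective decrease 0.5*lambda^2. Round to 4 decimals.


Step 1: H is diagonal, so H^(-1) * g = [-0.9551, -0.6409, 0.336, 0.8078].
Step 2: g^T H^(-1) g = sum_i g_i^2 / H_ii
  = (-2.8654)^2/3 + (-7.0501)^2/11 + (4.704)^2/14 + (6.4627)^2/8
  = 2.7368 + 4.5185 + 1.5805 + 5.2208 = 14.0567
Step 3: Objective decrease = 0.5 * g^T H^(-1) g = 7.0284


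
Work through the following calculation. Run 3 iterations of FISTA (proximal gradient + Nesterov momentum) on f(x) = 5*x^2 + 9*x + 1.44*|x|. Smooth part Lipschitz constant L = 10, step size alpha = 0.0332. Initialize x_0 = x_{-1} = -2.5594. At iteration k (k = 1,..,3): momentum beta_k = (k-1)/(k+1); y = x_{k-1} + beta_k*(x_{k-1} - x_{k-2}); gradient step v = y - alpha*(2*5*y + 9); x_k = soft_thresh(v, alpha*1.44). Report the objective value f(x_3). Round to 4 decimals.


FISTA on f(x) = 5*x^2 + 9*x + 1.44*|x|
L = 10, alpha = 0.0332
Iteration 1: beta = 0.0, y = -2.5594 + 0.0*(-2.5594 + 2.5594) = -2.5594
  grad(y) = -16.594, v = y - alpha*grad = -2.0085
  prox(v) = soft_thresh(-2.0085, 0.0478) = -1.9607
Iteration 2: beta = 0.3333, y = -1.9607 + 0.3333*(-1.9607 + 2.5594) = -1.7611
  grad(y) = -8.6109, v = y - alpha*grad = -1.4752
  prox(v) = soft_thresh(-1.4752, 0.0478) = -1.4274
Iteration 3: beta = 0.5, y = -1.4274 + 0.5*(-1.4274 + 1.9607) = -1.1608
  grad(y) = -2.6077, v = y - alpha*grad = -1.0742
  prox(v) = soft_thresh(-1.0742, 0.0478) = -1.0264
f(x_3) = 5*(-1.0264)^2 + 9*(-1.0264) + 1.44*|-1.0264| = -2.4921


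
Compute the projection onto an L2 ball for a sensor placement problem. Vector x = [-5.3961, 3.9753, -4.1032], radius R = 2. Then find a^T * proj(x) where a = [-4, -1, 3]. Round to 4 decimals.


Step 1: Compute ||x|| (intermediates to 6 decimals).
||x|| = sqrt((-5.3961)^2 + 3.9753^2 + (-4.1032)^2) = 7.858572
Step 2: Project.
Since ||x|| > R, scale = R/||x|| = 2/7.858572 = 0.254499, proj(x) = scale * x
proj(x) = [-1.373302, 1.01171, -1.04426]
Step 3: Dot product.
a^T * proj(x) = -4*(-1.373302) - 1*1.01171 + 3*(-1.04426) = 1.3487


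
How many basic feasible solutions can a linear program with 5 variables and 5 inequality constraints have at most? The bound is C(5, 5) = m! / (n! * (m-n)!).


Each vertex corresponds to some choice of n active constraints out of m, so the number of vertices is at most C(m, n) = m! / (n!(m-n)!).
m = 5, n = 5
Numerator: 5 * 4 * 3 * 2 * 1
Denominator: 5! = 120
C(5, 5) = 1


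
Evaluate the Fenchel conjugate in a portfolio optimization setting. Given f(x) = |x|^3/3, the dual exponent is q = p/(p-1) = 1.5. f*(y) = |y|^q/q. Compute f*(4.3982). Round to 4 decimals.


The conjugate exponent q satisfies 1/p + 1/q = 1.
p = 3, so q = 3/(3 - 1) = 1.5
|y|^q = 4.3982^1.5 = 9.2239
f*(4.3982) = 9.2239 / 1.5 = 6.1492


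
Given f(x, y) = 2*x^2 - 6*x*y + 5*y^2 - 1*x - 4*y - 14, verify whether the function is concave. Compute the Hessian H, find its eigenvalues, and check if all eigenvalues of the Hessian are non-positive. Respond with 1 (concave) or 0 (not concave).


The Hessian of f(x,y) = 2*x^2 - 6*x*y + 5*y^2 - 1*x - 4*y - 14 is:
H = [[4, -6], [-6, 10]]
Trace = 4 + 10 = 14
Determinant = 4*10 - (-6)^2 = 4
Discriminant = (14)^2 - 4*4 = 180.0
Eigenvalues: lambda_1 = 0.2918, lambda_2 = 13.7082
The function is not concave.

0


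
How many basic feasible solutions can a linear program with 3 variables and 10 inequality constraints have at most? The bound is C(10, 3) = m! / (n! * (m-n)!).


Each vertex corresponds to some choice of n active constraints out of m, so the number of vertices is at most C(m, n) = m! / (n!(m-n)!).
m = 10, n = 3
Numerator: 10 * 9 * 8
Denominator: 3! = 6
C(10, 3) = 120


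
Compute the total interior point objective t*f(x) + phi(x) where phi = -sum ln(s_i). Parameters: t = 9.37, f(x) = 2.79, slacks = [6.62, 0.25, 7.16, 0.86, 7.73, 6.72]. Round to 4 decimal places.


Step 1: Compute log-barrier.
ln values: [1.8901, -1.3863, 1.9685, -0.1508, 2.0451, 1.9051]
phi = -(1.8901 - 1.3863 + 1.9685 - 0.1508 + 2.0451 + 1.9051) = -6.2717
Step 2: Compute augmented objective.
t*f(x) = 9.37*2.79 = 26.1423
Total = 26.1423 - 6.2717 = 19.8706


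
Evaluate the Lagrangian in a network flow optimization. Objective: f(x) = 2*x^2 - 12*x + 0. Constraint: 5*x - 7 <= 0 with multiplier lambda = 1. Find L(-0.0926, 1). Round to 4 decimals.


Step 1: Evaluate f(x).
f(-0.0926) = 2*(-0.0926)^2 - 12*(-0.0926) + 0 = 1.1283
Step 2: Evaluate g(x).
g(-0.0926) = 5*-0.0926 - 7 = -7.463
Step 3: Compute Lagrangian.
L = 1.1283 + 1*-7.463 = -6.3347


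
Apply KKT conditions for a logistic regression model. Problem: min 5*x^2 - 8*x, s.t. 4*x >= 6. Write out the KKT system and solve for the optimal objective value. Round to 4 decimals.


Step 1: Try lambda = 0 (constraint inactive).
x_unc = 8/(2*5) = 0.8
Check: 4*0.8 = 3.2 < 6 -- violated!
Step 2: Constraint must be active: 4*x = 6
x* = 6/4 = 1.5
lambda = (2*5*1.5 - 8)/4 = 1.75
Step 3: Compute optimal value.
f(x*) = 5*1.5^2 - 8*1.5 = -0.75


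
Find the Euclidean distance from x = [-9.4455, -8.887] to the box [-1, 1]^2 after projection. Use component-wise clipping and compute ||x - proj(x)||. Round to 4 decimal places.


Project each component onto [-1, 1].
clip(-9.4455) = -1.0, clip(-8.887) = -1.0
Projection = [-1.0, -1.0]
Squared diffs: [71.3265, 62.2048]
Distance = sqrt(133.5313) = 11.5556


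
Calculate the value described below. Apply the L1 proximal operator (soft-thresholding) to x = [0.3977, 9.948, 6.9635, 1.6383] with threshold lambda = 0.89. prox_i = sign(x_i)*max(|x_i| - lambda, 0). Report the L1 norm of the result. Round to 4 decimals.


Soft-thresholding with lambda = 0.89:
prox(0.3977) = sign(0.3977)*max(|0.3977| - 0.89, 0) = 0.0
prox(9.948) = sign(9.948)*max(|9.948| - 0.89, 0) = 9.058
prox(6.9635) = sign(6.9635)*max(|6.9635| - 0.89, 0) = 6.0735
prox(1.6383) = sign(1.6383)*max(|1.6383| - 0.89, 0) = 0.7483
prox(x) = [0.0, 9.058, 6.0735, 0.7483]
||prox(x)||_1 = 0.0 + 9.058 + 6.0735 + 0.7483 = 15.8798


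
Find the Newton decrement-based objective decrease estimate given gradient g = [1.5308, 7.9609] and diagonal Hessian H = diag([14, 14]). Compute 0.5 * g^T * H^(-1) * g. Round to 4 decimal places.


Step 1: H is diagonal, so H^(-1) * g = [0.1093, 0.5686].
Step 2: g^T H^(-1) g = sum_i g_i^2 / H_ii
  = (1.5308)^2/14 + (7.9609)^2/14
  = 0.1674 + 4.5269 = 4.6942
Step 3: Objective decrease = 0.5 * g^T H^(-1) g = 2.3471


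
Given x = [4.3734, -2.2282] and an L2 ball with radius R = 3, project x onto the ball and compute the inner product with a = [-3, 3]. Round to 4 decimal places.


Step 1: Compute ||x|| (intermediates to 6 decimals).
||x|| = sqrt(4.3734^2 + (-2.2282)^2) = 4.90831
Step 2: Project.
Since ||x|| > R, scale = R/||x|| = 3/4.90831 = 0.611208, proj(x) = scale * x
proj(x) = [2.673057, -1.361894]
Step 3: Dot product.
a^T * proj(x) = -3*2.673057 + 3*(-1.361894) = -12.1049


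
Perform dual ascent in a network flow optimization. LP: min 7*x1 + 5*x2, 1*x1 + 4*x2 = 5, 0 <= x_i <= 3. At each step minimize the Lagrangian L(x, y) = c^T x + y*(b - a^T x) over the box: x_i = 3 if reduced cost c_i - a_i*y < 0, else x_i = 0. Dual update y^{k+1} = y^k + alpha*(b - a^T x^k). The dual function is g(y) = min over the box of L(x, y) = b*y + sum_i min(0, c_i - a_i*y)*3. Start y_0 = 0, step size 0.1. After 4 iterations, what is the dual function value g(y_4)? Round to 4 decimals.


Dual ascent for LP: min 7*x1 + 5*x2, 1*x1 + 4*x2 = 5, 0 <= x_i <= 3
Step 1: y^k = 0.0, reduced costs: (7.0, 5.0)
  x^k = (0.0, 0.0), subgradient = b - a^T x = 5.0
  y^{k+1} = 0.0 + 0.1*5.0 = 0.5
Step 2: y^k = 0.5, reduced costs: (6.5, 3.0)
  x^k = (0.0, 0.0), subgradient = b - a^T x = 5.0
  y^{k+1} = 0.5 + 0.1*5.0 = 1.0
Step 3: y^k = 1.0, reduced costs: (6.0, 1.0)
  x^k = (0.0, 0.0), subgradient = b - a^T x = 5.0
  y^{k+1} = 1.0 + 0.1*5.0 = 1.5
Step 4: y^k = 1.5, reduced costs: (5.5, -1.0)
  x^k = (0.0, 3.0), subgradient = b - a^T x = -7.0
  y^{k+1} = 1.5 + 0.1*-7.0 = 0.8
Dual objective at y_4 = 0.8: reduced costs (6.2, 1.8), box minimizer x = (0.0, 0.0)
g(y_4) = b*y + (c1 - a1*y)*x1 + (c2 - a2*y)*x2 = 5*0.8 + 6.2*0.0 + 1.8*0.0 = 4.0 + 0.0 + 0.0 = 4.0


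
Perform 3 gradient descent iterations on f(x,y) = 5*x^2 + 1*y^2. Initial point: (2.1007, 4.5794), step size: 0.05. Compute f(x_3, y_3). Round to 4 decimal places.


Gradient descent on f(x,y) = 5*x^2 + 1*y^2.
Starting point: (2.1007, 4.5794), alpha = 0.05
Step 1: grad_x = 2*5*2.1007 = 21.007, grad_y = 2*1*4.5794 = 9.1588
  x_1 = 2.1007 - 0.05*21.007 = 1.0504
  y_1 = 4.5794 - 0.05*9.1588 = 4.1215
Step 2: grad_x = 2*5*1.0504 = 10.5035, grad_y = 2*1*4.1215 = 8.2429
  x_2 = 1.0504 - 0.05*10.5035 = 0.5252
  y_2 = 4.1215 - 0.05*8.2429 = 3.7093
Step 3: grad_x = 2*5*0.5252 = 5.2518, grad_y = 2*1*3.7093 = 7.4186
  x_3 = 0.5252 - 0.05*5.2518 = 0.2626
  y_3 = 3.7093 - 0.05*7.4186 = 3.3384
f(0.2626, 3.3384) = 5*0.2626^2 + 1*3.3384^2 = 11.4896


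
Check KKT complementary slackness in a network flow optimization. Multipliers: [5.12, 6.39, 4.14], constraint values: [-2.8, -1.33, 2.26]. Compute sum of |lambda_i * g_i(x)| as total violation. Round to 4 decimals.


KKT complementary slackness check:
lambda_1 * g_1 = 5.12 * -2.8 = -14.336
lambda_2 * g_2 = 6.39 * -1.33 = -8.4987
lambda_3 * g_3 = 4.14 * 2.26 = 9.3564
Total violation = 14.336 + 8.4987 + 9.3564 = 32.1911


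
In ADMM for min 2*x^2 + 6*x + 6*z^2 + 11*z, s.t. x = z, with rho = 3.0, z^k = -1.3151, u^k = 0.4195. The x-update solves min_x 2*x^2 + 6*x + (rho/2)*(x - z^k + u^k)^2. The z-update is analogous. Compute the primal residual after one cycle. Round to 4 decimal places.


ADMM iteration with rho = 3.0, z^k = -1.3151, u^k = 0.4195
Step 1: x-update.
Minimize 2*x^2 + 6*x + (3.0/2)*(x + 1.3151 + 0.4195)^2
FOC: (2*2 + 3.0)*x = -6 + 3.0*(-1.3151 - 0.4195)
x^{k+1} = -1.6005
Step 2: z-update.
Minimize 6*z^2 + 11*z + (3.0/2)*(-1.6005 - z + 0.4195)^2
FOC: (2*6 + 3.0)*z = -11 + 3.0*(-1.6005 + 0.4195)
z^{k+1} = -0.9695
Step 3: u-update.
u^{k+1} = 0.4195 - 1.6005 + 0.9695 = -0.2115
Step 4: Primal residual = |-1.6005 + 0.9695| = 0.631


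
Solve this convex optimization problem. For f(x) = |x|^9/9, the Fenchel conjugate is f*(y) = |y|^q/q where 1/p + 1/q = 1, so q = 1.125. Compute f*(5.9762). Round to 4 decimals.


The conjugate exponent q satisfies 1/p + 1/q = 1.
p = 9, so q = 9/(9 - 1) = 1.125
|y|^q = 5.9762^1.125 = 7.4727
f*(5.9762) = 7.4727 / 1.125 = 6.6424


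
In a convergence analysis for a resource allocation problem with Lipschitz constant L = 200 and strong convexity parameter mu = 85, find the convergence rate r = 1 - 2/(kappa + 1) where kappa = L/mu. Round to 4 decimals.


Step 1: Compute the condition number.
kappa = L/mu = 200/85 = 2.3529
Step 2: Compute the convergence rate.
r = 1 - 2/(kappa + 1) = 1 - 2*mu/(L + mu) = (L - mu)/(L + mu) = 115/285 = 0.4035
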